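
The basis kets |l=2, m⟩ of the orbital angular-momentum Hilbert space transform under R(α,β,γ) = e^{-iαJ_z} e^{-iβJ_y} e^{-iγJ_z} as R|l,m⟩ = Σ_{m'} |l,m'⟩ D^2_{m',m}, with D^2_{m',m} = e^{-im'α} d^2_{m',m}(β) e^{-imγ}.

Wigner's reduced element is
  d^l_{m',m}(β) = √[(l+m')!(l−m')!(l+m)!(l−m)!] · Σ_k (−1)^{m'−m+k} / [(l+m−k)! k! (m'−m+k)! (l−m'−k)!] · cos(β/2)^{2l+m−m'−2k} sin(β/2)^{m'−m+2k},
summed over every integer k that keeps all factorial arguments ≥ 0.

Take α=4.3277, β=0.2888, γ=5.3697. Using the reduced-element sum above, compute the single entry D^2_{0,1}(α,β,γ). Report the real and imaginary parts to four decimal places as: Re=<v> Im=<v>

Re=0.2043 Im=0.2647

First d^2_{0,1}(β=0.2888), then the phase factors e^{-i(0)α} and e^{-i(1)γ}:
With c≡cos(β/2)=0.989592 and s≡sin(β/2)=0.143899, N=[2·2·6·1]^{1/2}=4.898979
The bounds max(0,m−m')=1 and min(l+m,l−m')=2 give 2 terms
  k=1: (−1)^0·4.8990/(2)·0.9896^3·0.1439^1 = +0.341587
  k=2: (−1)^1·4.8990/(2)·0.9896^1·0.1439^3 = -0.007223
d^2_{0,1}(0.2888) = +0.341587 -0.007223 = +0.334364
D = (+1.000000+0.000000i)·(+0.334364)·(+0.610990+0.791638i) = +0.204293+0.264696i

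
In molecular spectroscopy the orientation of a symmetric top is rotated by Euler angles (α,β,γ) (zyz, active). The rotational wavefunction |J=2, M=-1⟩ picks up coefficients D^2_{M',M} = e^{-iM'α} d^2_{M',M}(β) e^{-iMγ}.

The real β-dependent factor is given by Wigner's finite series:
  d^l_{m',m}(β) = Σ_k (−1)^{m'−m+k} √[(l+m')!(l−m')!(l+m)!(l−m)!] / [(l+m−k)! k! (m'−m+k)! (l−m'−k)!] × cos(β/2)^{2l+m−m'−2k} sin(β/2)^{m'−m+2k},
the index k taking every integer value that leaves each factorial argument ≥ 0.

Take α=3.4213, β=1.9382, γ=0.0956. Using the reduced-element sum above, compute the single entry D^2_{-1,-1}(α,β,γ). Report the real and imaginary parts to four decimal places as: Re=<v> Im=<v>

Re=0.5123 Im=0.2018

First d^2_{-1,-1}(β=1.9382), then the phase factors e^{-i(-1)α} and e^{-i(-1)γ}:
c=cos(1.9382/2)=0.566042, s=sin(1.9382/2)=0.824377; N=√[1·6·1·6]=6.000000
Admissible k: 0..1 (factorial args all ≥0)
  k=0: (−1)^0·6.0000/(6)·0.5660^4·0.8244^0 = +0.102658
  k=1: (−1)^1·6.0000/(2)·0.5660^2·0.8244^2 = -0.653235
d^2_{-1,-1}(1.9382) = +0.102658 -0.653235 = -0.550577
D = (-0.961136-0.276074i)·(-0.550577)·(+0.995434+0.095454i) = +0.512254+0.201819i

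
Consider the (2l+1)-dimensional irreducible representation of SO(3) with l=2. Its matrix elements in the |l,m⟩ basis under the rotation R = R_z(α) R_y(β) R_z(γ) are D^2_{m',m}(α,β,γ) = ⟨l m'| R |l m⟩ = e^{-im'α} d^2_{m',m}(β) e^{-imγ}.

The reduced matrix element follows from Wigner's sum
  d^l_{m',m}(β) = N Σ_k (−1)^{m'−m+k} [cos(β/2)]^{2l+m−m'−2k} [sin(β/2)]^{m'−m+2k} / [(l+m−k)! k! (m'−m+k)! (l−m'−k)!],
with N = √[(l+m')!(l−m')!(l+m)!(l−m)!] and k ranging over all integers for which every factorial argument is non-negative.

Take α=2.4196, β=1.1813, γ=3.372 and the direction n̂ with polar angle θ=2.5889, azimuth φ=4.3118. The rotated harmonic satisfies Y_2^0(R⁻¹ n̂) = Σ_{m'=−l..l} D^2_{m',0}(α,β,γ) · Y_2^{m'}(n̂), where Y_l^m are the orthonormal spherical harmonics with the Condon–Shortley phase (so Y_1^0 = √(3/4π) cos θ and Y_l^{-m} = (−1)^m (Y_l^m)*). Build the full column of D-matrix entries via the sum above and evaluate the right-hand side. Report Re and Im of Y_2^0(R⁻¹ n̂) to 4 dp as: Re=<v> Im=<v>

Re=-0.1005 Im=0.0000

Need the full column D^2_{m',0} for m'=−2..2 at α=2.4196, β=1.1813, γ=3.372.
cos(β/2)=0.830579, sin(β/2)=0.556901
d^2_{-2,0}: single k=2 term ⇒ +0.524075;  D = +0.066281-0.519867i
d^2_{-1,0}: k∈[1..2] ⇒ +0.781621 -0.351391 = +0.430230;  D = -0.322884+0.284331i
d^2_{0,0}: k∈[0..2] ⇒ +0.475909 -0.855811 +0.096186 = -0.283716;  D = -0.283716+0.000000i
d^2_{1,0}: k∈[0..1] ⇒ -0.781621 +0.351391 = -0.430230;  D = +0.322884+0.284331i
d^2_{2,0}: single k=0 term ⇒ +0.524075;  D = +0.066281+0.519867i
Y_2^{m'}(θ=2.5889,φ=4.3118) and Σ D·Y over m':
  (+0.0663-0.5199i)·(-0.0741-0.0765i)  (-0.3229+0.2843i)·(+0.1346-0.3179i)  (-0.2837+0.0000i)·(+0.3700+0.0000i)  (+0.3229+0.2843i)·(-0.1346-0.3179i)  (+0.0663+0.5199i)·(-0.0741+0.0765i)
Y_2^0(R⁻¹ n̂) = -0.100464+0.000000i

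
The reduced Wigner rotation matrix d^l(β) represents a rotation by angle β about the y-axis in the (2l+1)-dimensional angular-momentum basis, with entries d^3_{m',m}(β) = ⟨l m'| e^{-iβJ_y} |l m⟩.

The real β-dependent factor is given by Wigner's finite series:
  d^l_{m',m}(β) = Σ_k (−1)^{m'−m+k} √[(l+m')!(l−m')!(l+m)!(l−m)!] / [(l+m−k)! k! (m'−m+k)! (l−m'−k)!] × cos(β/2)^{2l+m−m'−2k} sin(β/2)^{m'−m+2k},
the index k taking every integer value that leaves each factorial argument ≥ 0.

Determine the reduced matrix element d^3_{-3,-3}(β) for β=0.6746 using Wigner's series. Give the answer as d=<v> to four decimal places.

d=0.7061

d^3_{-3,-3}(β=0.6746) via Wigner's sum:
c=cos(0.6746/2)=0.943652, s=sin(0.6746/2)=0.330940; N=√[1·720·1·720]=720.000000
k: max(0,(-3)−(-3))=0 … min(3+(-3),3−(-3))=0
  k=0: (−1)^0·720.0000/(720)·0.9437^6·0.3309^0 = +0.706106
d^3_{-3,-3}(0.6746) = +0.706106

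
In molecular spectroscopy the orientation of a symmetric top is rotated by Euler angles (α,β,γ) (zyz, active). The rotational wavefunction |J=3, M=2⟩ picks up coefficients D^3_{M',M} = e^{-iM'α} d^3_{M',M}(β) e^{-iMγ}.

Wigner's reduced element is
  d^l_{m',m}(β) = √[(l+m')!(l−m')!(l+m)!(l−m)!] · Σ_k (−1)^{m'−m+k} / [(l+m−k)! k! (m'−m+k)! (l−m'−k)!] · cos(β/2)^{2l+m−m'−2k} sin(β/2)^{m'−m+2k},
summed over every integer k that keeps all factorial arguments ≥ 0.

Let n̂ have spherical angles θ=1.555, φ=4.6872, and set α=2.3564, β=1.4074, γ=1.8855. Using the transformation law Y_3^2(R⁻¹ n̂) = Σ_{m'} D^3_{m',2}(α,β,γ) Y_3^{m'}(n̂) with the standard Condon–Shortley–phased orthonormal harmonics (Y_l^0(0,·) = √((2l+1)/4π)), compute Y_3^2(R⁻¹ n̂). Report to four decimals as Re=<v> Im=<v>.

Re=-0.3601 Im=0.1038

Need the full column D^3_{m',2} for m'=−3..3 at α=2.3564, β=1.4074, γ=1.8855.
cos(β/2)=0.762453, sin(β/2)=0.647043
d^3_{-3,2}: single k=5 term ⇒ +0.211814;  D = -0.209222-0.033036i
d^3_{-2,2}: k∈[4..5] ⇒ +0.509483 -0.073384 = +0.436099;  D = +0.256572+0.352638i
d^3_{-1,2}: k∈[3..4] ⇒ +0.759398 -0.273451 = +0.485947;  D = +0.075595-0.480031i
d^3_{0,2}: k∈[2..3] ⇒ +0.774962 -0.558111 = +0.216851;  D = -0.175297+0.127653i
d^3_{1,2}: k∈[1..2] ⇒ +0.527229 -0.759398 = -0.232169;  D = -0.229357-0.036022i
d^3_{2,2}: k∈[0..1] ⇒ +0.196463 -0.707440 = -0.510978;  D = +0.300965+0.412939i
d^3_{3,2}: single k=0 term ⇒ -0.408390;  D = +0.063198-0.403471i
Y_3^{m'}(θ=1.555,φ=4.6872) and Σ D·Y over m':
  (-0.2092-0.0330i)·(+0.0315-0.4159i)  (+0.2566+0.3526i)·(-0.0161-0.0008i)  (+0.0756-0.4800i)·(+0.0081-0.3226i)  (-0.1753+0.1277i)·(-0.0177+0.0000i)  (-0.2294-0.0360i)·(-0.0081-0.3226i)  (+0.3010+0.4129i)·(-0.0161+0.0008i)  (+0.0632-0.4035i)·(-0.0315-0.4159i)
Y_3^2(R⁻¹ n̂) = -0.360066+0.103831i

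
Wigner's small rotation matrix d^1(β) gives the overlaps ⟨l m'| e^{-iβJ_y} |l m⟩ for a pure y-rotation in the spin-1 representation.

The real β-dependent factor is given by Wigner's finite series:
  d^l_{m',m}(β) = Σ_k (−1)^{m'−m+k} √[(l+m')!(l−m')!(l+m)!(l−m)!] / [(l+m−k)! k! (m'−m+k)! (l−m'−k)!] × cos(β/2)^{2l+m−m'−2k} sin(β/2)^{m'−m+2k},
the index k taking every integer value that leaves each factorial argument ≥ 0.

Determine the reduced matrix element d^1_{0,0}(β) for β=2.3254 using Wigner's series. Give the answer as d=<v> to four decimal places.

d=-0.6850

d^1_{0,0}(β=2.3254) via Wigner's sum:
With c≡cos(β/2)=0.396863 and s≡sin(β/2)=0.917878, N=[1·1·1·1]^{1/2}=1.000000
Admissible k: 0..1 (factorial args all ≥0)
  k=0: (−1)^0·1.0000/(1)·0.3969^2·0.9179^0 = +0.157500
  k=1: (−1)^1·1.0000/(1)·0.3969^0·0.9179^2 = -0.842500
d^1_{0,0}(2.3254) = +0.157500 -0.842500 = -0.685000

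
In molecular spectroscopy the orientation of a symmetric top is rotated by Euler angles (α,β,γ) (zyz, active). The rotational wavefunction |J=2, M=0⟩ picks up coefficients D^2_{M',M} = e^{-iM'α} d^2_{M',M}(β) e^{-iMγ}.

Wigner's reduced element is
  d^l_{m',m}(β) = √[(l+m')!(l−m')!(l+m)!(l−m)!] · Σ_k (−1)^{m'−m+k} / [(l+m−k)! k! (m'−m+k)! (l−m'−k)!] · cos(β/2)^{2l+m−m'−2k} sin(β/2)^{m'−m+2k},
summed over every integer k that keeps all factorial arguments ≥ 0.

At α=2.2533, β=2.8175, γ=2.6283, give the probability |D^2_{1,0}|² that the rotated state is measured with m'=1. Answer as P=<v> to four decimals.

D^2_{1,0}(2.2533,2.8175,2.6283) = e^{-i·1·2.2533}·d^2_{1,0}(2.8175)·e^{-i·0·2.6283}. Compute d first:
Half-angle: c=0.161338, s=0.986899. N=√(6·1·2·2)=4.898979
The bounds max(0,m−m')=0 and min(l+m,l−m')=1 give 2 terms
  k=0: (−1)^1·4.8990/(2)·0.1613^3·0.9869^1 = -0.010152
  k=1: (−1)^2·4.8990/(2)·0.1613^1·0.9869^3 = +0.379866
d^2_{1,0}(2.8175) = -0.010152 +0.379866 = +0.369714
|D^2_{1,0}|² = |d^2_{1,0}(β)|² = (+0.369714)² = 0.136689 (the z-rotation phases have unit modulus)

P=0.1367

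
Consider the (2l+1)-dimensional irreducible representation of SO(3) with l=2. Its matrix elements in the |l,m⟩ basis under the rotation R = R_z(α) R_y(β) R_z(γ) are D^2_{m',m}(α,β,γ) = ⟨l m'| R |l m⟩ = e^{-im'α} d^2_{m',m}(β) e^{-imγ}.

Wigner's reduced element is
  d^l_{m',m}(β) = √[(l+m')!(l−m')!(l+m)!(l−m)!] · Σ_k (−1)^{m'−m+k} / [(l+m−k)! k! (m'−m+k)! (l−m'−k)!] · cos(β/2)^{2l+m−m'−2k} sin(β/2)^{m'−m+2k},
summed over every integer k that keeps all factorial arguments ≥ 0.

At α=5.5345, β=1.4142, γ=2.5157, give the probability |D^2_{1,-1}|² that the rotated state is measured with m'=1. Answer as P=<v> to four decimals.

D^2_{1,-1}(5.5345,1.4142,2.5157) = e^{-i·1·5.5345}·d^2_{1,-1}(1.4142)·e^{-i·-1·2.5157}. Compute d first:
Half-angle: c=0.760249, s=0.649632. N=√(6·1·1·6)=6.000000
k∈{0,1} keeps every argument non-negative
  k=0: (−1)^2·6.0000/(2)·0.7602^2·0.6496^2 = +0.731758
  k=1: (−1)^3·6.0000/(6)·0.7602^0·0.6496^4 = -0.178102
d^2_{1,-1}(1.4142) = +0.731758 -0.178102 = +0.553656
|D^2_{1,-1}|² = |d^2_{1,-1}(β)|² = (+0.553656)² = 0.306535 (the z-rotation phases have unit modulus)

P=0.3065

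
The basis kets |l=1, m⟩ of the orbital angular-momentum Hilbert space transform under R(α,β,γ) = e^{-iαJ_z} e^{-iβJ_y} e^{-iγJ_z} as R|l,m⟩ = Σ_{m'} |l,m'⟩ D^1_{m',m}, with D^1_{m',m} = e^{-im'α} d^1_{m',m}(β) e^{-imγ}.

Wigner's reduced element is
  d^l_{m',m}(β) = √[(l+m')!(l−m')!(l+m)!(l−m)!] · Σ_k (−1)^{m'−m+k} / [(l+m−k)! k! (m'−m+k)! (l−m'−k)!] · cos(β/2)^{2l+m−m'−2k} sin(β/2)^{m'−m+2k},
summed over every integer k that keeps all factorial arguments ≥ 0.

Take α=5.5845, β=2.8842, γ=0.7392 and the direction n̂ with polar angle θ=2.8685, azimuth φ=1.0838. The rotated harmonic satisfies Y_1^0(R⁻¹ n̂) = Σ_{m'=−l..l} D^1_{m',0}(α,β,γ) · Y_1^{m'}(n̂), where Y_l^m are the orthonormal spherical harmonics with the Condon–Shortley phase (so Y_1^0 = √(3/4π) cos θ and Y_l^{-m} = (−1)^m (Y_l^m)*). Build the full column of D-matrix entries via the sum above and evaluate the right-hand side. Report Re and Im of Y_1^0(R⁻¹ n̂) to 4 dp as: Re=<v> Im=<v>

Need the full column D^1_{m',0} for m'=−1..1 at α=5.5845, β=2.8842, γ=0.7392.
cos(β/2)=0.128341, sin(β/2)=0.991730
d^1_{-1,0}: single k=1 term ⇒ +0.180001;  D = +0.137825-0.115779i
d^1_{0,0}: k∈[0..1] ⇒ +0.016472 -0.983528 = -0.967057;  D = -0.967057+0.000000i
d^1_{1,0}: single k=0 term ⇒ -0.180001;  D = -0.137825-0.115779i
Y_1^{m'}(θ=2.8685,φ=1.0838) and Σ D·Y over m':
  (+0.1378-0.1158i)·(+0.0436-0.0824i)  (-0.9671+0.0000i)·(-0.4705+0.0000i)  (-0.1378-0.1158i)·(-0.0436-0.0824i)
Y_1^0(R⁻¹ n̂) = +0.447948+0.000000i

Re=0.4479 Im=0.0000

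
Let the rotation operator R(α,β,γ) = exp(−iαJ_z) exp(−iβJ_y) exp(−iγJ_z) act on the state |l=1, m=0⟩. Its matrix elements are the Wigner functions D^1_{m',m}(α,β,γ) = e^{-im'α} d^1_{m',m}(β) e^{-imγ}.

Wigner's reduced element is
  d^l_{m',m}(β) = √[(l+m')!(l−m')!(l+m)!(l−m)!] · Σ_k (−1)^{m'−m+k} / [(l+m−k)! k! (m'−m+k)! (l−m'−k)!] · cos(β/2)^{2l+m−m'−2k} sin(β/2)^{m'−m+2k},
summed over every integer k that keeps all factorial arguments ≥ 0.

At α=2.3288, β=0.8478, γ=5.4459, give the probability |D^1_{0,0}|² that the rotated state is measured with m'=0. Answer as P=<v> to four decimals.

P=0.4378

First d^1_{0,0}(β=0.8478), then the phase factors e^{-i(0)α} and e^{-i(0)γ}:
c=cos(0.8478/2)=0.911492, s=sin(0.8478/2)=0.411318; N=√[1·1·1·1]=1.000000
k: max(0,(0)−(0))=0 … min(1+(0),1−(0))=1
  k=0: (−1)^0·1.0000/(1)·0.9115^2·0.4113^0 = +0.830817
  k=1: (−1)^1·1.0000/(1)·0.9115^0·0.4113^2 = -0.169183
d^1_{0,0}(0.8478) = +0.830817 -0.169183 = +0.661634
|D^1_{0,0}|² = |d^1_{0,0}(β)|² = (+0.661634)² = 0.437760 (the z-rotation phases have unit modulus)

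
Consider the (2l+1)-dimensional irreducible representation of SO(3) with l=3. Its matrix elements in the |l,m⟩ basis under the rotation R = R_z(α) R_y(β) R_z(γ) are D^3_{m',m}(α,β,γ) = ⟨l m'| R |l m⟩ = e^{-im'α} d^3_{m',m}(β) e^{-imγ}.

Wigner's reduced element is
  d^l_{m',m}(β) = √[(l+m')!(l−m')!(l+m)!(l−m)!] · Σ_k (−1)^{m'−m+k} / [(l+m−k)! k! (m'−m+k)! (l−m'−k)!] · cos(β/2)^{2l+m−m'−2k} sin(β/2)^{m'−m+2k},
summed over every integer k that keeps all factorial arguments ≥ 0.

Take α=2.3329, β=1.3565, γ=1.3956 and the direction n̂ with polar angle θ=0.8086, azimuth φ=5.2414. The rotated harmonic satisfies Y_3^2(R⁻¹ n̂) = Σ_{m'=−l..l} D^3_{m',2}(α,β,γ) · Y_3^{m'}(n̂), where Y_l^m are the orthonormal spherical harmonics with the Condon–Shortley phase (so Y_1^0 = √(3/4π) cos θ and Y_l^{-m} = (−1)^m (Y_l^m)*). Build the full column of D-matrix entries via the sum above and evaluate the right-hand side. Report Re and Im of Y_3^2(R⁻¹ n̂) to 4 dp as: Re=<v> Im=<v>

Re=0.3906 Im=-0.0194

Need the full column D^3_{m',2} for m'=−3..3 at α=2.3329, β=1.3565, γ=1.3956.
cos(β/2)=0.778672, sin(β/2)=0.627431
d^3_{-3,2}: single k=5 term ⇒ +0.185465;  D = -0.089711-0.162324i
d^3_{-2,2}: k∈[4..5] ⇒ +0.469833 -0.061009 = +0.408824;  D = -0.122300+0.390102i
d^3_{-1,2}: k∈[3..4] ⇒ +0.737551 -0.239434 = +0.498117;  D = +0.446715-0.220379i
d^3_{0,2}: k∈[2..3] ⇒ +0.792704 -0.514677 = +0.278027;  D = -0.261134-0.095438i
d^3_{1,2}: k∈[1..2] ⇒ +0.567987 -0.737551 = -0.169564;  D = -0.067856-0.155394i
d^3_{2,2}: k∈[0..1] ⇒ +0.222909 -0.723636 = -0.500728;  D = -0.193600+0.461787i
d^3_{3,2}: single k=0 term ⇒ -0.439961;  D = +0.410959-0.157094i
Y_3^{m'}(θ=0.8086,φ=5.2414) and Σ D·Y over m':
  (-0.0897-0.1623i)·(-0.1579+0.0026i)  (-0.1223+0.3901i)·(-0.1811+0.3217i)  (+0.4467-0.2204i)·(+0.1633+0.2793i)  (-0.2611-0.0954i)·(-0.1587+0.0000i)  (-0.0679-0.1554i)·(-0.1633+0.2793i)  (-0.1936+0.4618i)·(-0.1811-0.3217i)  (+0.4110-0.1571i)·(+0.1579+0.0026i)
Y_3^2(R⁻¹ n̂) = +0.390570-0.019362i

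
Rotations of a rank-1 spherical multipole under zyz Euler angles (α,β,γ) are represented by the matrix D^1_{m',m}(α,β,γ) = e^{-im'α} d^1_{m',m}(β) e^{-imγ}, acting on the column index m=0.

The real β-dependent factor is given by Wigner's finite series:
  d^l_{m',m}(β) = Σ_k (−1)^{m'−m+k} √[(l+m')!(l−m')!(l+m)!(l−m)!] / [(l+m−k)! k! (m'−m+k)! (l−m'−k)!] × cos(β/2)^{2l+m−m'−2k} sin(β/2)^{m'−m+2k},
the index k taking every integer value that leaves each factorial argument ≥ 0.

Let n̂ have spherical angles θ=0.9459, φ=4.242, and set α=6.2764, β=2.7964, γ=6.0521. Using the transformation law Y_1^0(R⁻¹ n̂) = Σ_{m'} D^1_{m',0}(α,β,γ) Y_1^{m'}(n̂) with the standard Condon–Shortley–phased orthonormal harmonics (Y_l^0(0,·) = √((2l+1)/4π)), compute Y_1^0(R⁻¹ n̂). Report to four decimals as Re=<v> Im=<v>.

Need the full column D^1_{m',0} for m'=−1..1 at α=6.2764, β=2.7964, γ=6.0521.
cos(β/2)=0.171741, sin(β/2)=0.985142
d^1_{-1,0}: single k=1 term ⇒ +0.239269;  D = +0.239264-0.001624i
d^1_{0,0}: k∈[0..1] ⇒ +0.029495 -0.970505 = -0.941010;  D = -0.941010+0.000000i
d^1_{1,0}: single k=0 term ⇒ -0.239269;  D = -0.239264-0.001624i
Y_1^{m'}(θ=0.9459,φ=4.242) and Σ D·Y over m':
  (+0.2393-0.0016i)·(-0.1270+0.2498i)  (-0.9410+0.0000i)·(+0.2858+0.0000i)  (-0.2393-0.0016i)·(+0.1270+0.2498i)
Y_1^0(R⁻¹ n̂) = -0.328938+0.000000i

Re=-0.3289 Im=0.0000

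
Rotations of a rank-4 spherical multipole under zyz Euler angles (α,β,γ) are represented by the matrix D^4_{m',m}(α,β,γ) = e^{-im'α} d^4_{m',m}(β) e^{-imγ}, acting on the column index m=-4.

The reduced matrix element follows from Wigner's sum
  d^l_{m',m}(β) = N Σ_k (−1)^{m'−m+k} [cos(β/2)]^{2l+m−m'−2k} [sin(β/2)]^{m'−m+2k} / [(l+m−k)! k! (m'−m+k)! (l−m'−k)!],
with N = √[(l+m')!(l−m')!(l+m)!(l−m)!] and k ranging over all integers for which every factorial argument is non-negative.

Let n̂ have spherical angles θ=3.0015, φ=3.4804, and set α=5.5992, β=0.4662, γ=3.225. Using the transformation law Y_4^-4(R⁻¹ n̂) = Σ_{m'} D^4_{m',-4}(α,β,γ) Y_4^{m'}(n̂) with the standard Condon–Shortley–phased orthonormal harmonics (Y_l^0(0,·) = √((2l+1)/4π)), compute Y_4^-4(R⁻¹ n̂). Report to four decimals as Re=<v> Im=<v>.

Re=0.0002 Im=0.0111

Need the full column D^4_{m',-4} for m'=−4..4 at α=5.5992, β=0.4662, γ=3.225.
cos(β/2)=0.972955, sin(β/2)=0.230995
d^4_{-4,-4}: single k=0 term ⇒ +0.803049;  D = -0.593416-0.541060i
d^4_{-3,-4}: single k=0 term ⇒ -0.539258;  D = +0.079269+0.533400i
d^4_{-2,-4}: single k=0 term ⇒ +0.239519;  D = +0.122416-0.205873i
d^4_{-1,-4}: single k=0 term ⇒ -0.080420;  D = -0.075535+0.027603i
d^4_{0,-4}: single k=0 term ⇒ +0.021347;  D = +0.020170+0.006990i
d^4_{1,-4}: single k=0 term ⇒ -0.004533;  D = -0.002382-0.003857i
d^4_{2,-4}: single k=0 term ⇒ +0.000761;  D = -0.000099+0.000754i
d^4_{3,-4}: single k=0 term ⇒ -0.000097;  D = +0.000070-0.000066i
d^4_{4,-4}: single k=0 term ⇒ +0.000008;  D = -0.000008+0.000001i
Y_4^{m'}(θ=3.0015,φ=3.4804) and Σ D·Y over m':
  (-0.5934-0.5411i)·(+0.0000-0.0002i)  (+0.0793+0.5334i)·(+0.0018-0.0029i)  (+0.1224-0.2059i)·(+0.0298-0.0240i)  (-0.0755+0.0276i)·(+0.2384-0.0840i)  (+0.0202+0.0070i)·(+0.7652+0.0000i)  (-0.0024-0.0039i)·(-0.2384-0.0840i)  (-0.0001+0.0008i)·(+0.0298+0.0240i)  (+0.0001-0.0001i)·(-0.0018-0.0029i)  (-0.0000+0.0000i)·(+0.0000+0.0002i)
Y_4^-4(R⁻¹ n̂) = +0.000242+0.011141i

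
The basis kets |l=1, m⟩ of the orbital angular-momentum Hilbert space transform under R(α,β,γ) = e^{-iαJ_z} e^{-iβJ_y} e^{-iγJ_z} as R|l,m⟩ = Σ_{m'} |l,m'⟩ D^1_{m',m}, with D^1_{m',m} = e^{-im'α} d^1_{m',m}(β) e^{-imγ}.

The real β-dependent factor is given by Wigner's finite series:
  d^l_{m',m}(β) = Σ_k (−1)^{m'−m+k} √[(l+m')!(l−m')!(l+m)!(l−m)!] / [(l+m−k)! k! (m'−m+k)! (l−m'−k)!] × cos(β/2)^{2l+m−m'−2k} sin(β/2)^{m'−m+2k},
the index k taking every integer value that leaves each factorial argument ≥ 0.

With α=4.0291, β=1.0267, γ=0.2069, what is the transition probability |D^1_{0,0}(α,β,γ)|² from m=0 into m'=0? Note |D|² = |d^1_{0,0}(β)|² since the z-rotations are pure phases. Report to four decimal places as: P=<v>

P=0.2680

D^1_{0,0}(4.0291,1.0267,0.2069) = e^{-i·0·4.0291}·d^1_{0,0}(1.0267)·e^{-i·0·0.2069}. Compute d first:
Half-angle: c=0.871104, s=0.491098. N=√(1·1·1·1)=1.000000
The bounds max(0,m−m')=0 and min(l+m,l−m')=1 give 2 terms
  k=0: (−1)^0·1.0000/(1)·0.8711^2·0.4911^0 = +0.758823
  k=1: (−1)^1·1.0000/(1)·0.8711^0·0.4911^2 = -0.241177
d^1_{0,0}(1.0267) = +0.758823 -0.241177 = +0.517645
|D^1_{0,0}|² = |d^1_{0,0}(β)|² = (+0.517645)² = 0.267956 (the z-rotation phases have unit modulus)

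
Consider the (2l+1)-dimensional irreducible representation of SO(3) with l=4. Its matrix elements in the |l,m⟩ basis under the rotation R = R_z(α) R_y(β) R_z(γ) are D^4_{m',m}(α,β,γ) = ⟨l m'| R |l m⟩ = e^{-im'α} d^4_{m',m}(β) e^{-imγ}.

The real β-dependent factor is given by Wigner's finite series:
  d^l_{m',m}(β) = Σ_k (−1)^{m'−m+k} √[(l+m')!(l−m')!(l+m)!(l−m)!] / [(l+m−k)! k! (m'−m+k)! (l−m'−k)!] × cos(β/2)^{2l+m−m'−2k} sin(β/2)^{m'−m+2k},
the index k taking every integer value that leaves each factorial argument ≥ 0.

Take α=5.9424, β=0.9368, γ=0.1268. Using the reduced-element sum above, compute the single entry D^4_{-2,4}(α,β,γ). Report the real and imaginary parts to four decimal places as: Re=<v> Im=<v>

Re=0.0133 Im=-0.0331

First d^4_{-2,4}(β=0.9368), then the phase factors e^{-i(-2)α} and e^{-i(4)γ}:
With c≡cos(β/2)=0.892292 and s≡sin(β/2)=0.451459, N=[2·720·40320·1]^{1/2}=7619.763776
Admissible k: 6..6 (factorial args all ≥0)
  k=6: (−1)^0·7619.7638/(1440)·0.8923^2·0.4515^6 = +0.035670
d^4_{-2,4}(0.9368) = +0.035670
D = (+0.776584-0.630014i)·(+0.035670)·(+0.874108-0.485732i) = +0.013298-0.033099i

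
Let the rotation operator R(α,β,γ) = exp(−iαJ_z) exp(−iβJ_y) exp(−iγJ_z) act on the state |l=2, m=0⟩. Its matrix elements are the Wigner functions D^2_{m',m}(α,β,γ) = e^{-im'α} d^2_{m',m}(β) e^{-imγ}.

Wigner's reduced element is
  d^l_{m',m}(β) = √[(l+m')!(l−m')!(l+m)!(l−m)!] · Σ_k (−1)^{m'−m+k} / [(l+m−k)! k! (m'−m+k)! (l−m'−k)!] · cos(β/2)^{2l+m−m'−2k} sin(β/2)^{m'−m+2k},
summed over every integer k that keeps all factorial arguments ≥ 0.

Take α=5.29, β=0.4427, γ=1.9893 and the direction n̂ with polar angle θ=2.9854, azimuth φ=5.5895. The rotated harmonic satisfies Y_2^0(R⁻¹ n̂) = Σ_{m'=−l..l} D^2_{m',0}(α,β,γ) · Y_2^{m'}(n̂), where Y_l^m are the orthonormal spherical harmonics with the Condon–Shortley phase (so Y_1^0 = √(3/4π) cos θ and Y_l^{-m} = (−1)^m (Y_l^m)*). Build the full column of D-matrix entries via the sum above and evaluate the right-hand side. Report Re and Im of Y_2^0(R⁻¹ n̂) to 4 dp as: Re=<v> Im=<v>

Re=0.3347 Im=0.0000

Need the full column D^2_{m',0} for m'=−2..2 at α=5.29, β=0.4427, γ=1.9893.
cos(β/2)=0.975602, sin(β/2)=0.219547
d^2_{-2,0}: single k=2 term ⇒ +0.112377;  D = -0.045368-0.102812i
d^2_{-1,0}: k∈[1..2] ⇒ +0.499368 -0.025289 = +0.474079;  D = +0.258859-0.397169i
d^2_{0,0}: k∈[0..2] ⇒ +0.905922 -0.183510 +0.002323 = +0.724735;  D = +0.724735+0.000000i
d^2_{1,0}: k∈[0..1] ⇒ -0.499368 +0.025289 = -0.474079;  D = -0.258859-0.397169i
d^2_{2,0}: single k=0 term ⇒ +0.112377;  D = -0.045368+0.102812i
Y_2^{m'}(θ=2.9854,φ=5.5895) and Σ D·Y over m':
  (-0.0454-0.1028i)·(+0.0017+0.0092i)  (+0.2589-0.3972i)·(-0.0913-0.0759i)  (+0.7247+0.0000i)·(+0.6079+0.0000i)  (-0.2589-0.3972i)·(+0.0913-0.0759i)  (-0.0454+0.1028i)·(+0.0017-0.0092i)
Y_2^0(R⁻¹ n̂) = +0.334744-0.000000i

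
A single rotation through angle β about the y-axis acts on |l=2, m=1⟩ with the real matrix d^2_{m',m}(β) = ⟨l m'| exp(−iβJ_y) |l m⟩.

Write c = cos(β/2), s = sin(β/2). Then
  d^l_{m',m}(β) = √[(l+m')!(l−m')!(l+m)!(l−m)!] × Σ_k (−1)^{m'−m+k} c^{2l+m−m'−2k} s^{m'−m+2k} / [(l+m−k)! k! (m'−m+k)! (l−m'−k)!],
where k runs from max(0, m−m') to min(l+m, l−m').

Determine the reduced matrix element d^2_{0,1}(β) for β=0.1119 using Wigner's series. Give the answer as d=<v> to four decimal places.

d=0.1359

d^2_{0,1}(β=0.1119) via Wigner's sum:
With c≡cos(β/2)=0.998435 and s≡sin(β/2)=0.055921, N=[2·2·6·1]^{1/2}=4.898979
The bounds max(0,m−m')=1 and min(l+m,l−m')=2 give 2 terms
  k=1: (−1)^0·4.8990/(2)·0.9984^3·0.0559^1 = +0.136335
  k=2: (−1)^1·4.8990/(2)·0.9984^1·0.0559^3 = -0.000428
d^2_{0,1}(0.1119) = +0.136335 -0.000428 = +0.135908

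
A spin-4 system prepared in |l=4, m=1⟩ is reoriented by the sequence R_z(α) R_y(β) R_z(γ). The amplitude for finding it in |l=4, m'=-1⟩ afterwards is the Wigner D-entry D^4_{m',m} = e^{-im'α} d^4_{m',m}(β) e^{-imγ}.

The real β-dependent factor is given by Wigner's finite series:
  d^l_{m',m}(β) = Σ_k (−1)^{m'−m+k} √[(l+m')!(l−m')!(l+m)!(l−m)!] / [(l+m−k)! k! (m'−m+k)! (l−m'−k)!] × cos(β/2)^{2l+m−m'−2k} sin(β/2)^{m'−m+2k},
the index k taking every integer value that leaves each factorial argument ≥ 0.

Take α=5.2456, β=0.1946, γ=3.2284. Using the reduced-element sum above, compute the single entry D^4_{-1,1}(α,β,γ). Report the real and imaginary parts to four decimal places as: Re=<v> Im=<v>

Re=-0.0385 Im=0.0804

Split into d^4_{-1,1}(β=0.1946) × two z-phases.
c=cos(0.1946/2)=0.995270, s=sin(0.1946/2)=0.097147; N=√[6·120·120·6]=720.000000
k: max(0,(1)−(-1))=2 … min(4+(1),4−(-1))=5
  k=2: (−1)^0·720.0000/(72)·0.9953^6·0.0971^2 = +0.091728
  k=3: (−1)^1·720.0000/(24)·0.9953^4·0.0971^4 = -0.002622
  k=4: (−1)^2·720.0000/(48)·0.9953^2·0.0971^6 = +0.000012
  k=5: (−1)^3·720.0000/(720)·0.9953^0·0.0971^8 = -0.000000
d^4_{-1,1}(0.1946) = +0.091728 -0.002622 +0.000012 -0.000000 = +0.089118
D = (+0.508301-0.861179i)·(+0.089118)·(-0.996235+0.086698i) = -0.038475+0.080385i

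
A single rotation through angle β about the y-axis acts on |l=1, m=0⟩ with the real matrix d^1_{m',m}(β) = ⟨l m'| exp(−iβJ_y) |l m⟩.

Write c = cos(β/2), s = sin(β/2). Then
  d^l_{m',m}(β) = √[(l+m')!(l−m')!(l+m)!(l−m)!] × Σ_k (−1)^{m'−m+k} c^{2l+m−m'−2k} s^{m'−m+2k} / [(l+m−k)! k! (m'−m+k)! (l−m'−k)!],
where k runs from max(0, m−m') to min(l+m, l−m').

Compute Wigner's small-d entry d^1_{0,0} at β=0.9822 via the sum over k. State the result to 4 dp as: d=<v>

d^1_{0,0}(β=0.9822) via Wigner's sum:
Half-angle: c=0.881815, s=0.471596. N=√(1·1·1·1)=1.000000
Admissible k: 0..1 (factorial args all ≥0)
  k=0: (−1)^0·1.0000/(1)·0.8818^2·0.4716^0 = +0.777597
  k=1: (−1)^1·1.0000/(1)·0.8818^0·0.4716^2 = -0.222403
d^1_{0,0}(0.9822) = +0.777597 -0.222403 = +0.555194

d=0.5552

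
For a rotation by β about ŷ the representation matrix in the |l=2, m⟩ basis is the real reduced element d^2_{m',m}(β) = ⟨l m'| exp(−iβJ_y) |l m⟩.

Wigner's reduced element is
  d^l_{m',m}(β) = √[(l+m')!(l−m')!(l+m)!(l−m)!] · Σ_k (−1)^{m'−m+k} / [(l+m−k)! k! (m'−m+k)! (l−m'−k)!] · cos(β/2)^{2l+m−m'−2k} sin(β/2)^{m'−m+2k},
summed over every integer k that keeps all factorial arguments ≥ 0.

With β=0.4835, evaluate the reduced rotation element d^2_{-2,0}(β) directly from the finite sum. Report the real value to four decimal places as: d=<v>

d=0.1323

d^2_{-2,0}(β=0.4835) via Wigner's sum:
Half-angle: c=0.970921, s=0.239402. N=√(1·24·2·2)=9.797959
k: max(0,(0)−(-2))=2 … min(2+(0),2−(-2))=2
  k=2: (−1)^0·9.7980/(4)·0.9709^2·0.2394^2 = +0.132342
d^2_{-2,0}(0.4835) = +0.132342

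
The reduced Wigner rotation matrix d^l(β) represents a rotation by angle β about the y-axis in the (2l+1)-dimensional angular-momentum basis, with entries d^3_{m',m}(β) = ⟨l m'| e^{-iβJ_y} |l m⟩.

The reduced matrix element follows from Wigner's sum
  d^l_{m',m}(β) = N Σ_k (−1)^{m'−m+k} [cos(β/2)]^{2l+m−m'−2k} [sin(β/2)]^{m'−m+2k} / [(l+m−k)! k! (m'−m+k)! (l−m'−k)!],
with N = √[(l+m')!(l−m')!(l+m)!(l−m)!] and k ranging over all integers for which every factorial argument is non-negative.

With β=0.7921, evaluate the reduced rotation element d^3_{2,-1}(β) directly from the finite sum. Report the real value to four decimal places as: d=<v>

d^3_{2,-1}(β=0.7921) via Wigner's sum:
Half-angle: c=0.922592, s=0.385777. N=√(120·1·2·24)=75.894664
k∈{0,1} keeps every argument non-negative
  k=0: (−1)^3·75.8947/(12)·0.9226^3·0.3858^3 = -0.285147
  k=1: (−1)^4·75.8947/(24)·0.9226^1·0.3858^5 = +0.024928
d^3_{2,-1}(0.7921) = -0.285147 +0.024928 = -0.260219

d=-0.2602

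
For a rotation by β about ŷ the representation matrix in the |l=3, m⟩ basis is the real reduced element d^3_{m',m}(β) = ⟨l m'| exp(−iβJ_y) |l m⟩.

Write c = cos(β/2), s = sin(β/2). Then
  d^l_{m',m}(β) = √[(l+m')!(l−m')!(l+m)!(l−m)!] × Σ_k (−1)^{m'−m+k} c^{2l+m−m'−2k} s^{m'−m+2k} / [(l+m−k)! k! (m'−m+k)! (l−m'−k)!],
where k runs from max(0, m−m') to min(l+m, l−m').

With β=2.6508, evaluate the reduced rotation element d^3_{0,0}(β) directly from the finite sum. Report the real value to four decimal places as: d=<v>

d=-0.3921

d^3_{0,0}(β=2.6508) via Wigner's sum:
c=cos(2.6508/2)=0.242941, s=sin(2.6508/2)=0.970041; N=√[6·6·6·6]=36.000000
Admissible k: 0..3 (factorial args all ≥0)
  k=0: (−1)^0·36.0000/(36)·0.2429^6·0.9700^0 = +0.000206
  k=1: (−1)^1·36.0000/(4)·0.2429^4·0.9700^2 = -0.029500
  k=2: (−1)^2·36.0000/(4)·0.2429^2·0.9700^4 = +0.470331
  k=3: (−1)^3·36.0000/(36)·0.2429^0·0.9700^6 = -0.833184
d^3_{0,0}(2.6508) = +0.000206 -0.029500 +0.470331 -0.833184 = -0.392147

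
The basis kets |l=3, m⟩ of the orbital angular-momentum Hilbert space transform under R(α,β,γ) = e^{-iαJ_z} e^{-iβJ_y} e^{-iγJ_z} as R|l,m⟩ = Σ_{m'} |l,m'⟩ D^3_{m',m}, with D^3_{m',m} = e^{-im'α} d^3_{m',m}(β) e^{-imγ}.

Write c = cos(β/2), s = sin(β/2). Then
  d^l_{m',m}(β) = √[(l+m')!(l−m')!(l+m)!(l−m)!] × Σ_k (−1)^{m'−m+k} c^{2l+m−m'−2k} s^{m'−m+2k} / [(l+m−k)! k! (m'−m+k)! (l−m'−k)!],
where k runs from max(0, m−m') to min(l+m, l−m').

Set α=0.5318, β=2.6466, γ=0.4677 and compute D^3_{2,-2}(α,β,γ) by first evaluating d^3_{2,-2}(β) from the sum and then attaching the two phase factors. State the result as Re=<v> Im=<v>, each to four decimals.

First d^3_{2,-2}(β=2.6466), then the phase factors e^{-i(2)α} and e^{-i(-2)γ}:
c=cos(2.6466/2)=0.244977, s=sin(2.6466/2)=0.969529; N=√[120·1·1·120]=120.000000
k∈{0,1} keeps every argument non-negative
  k=0: (−1)^4·120.0000/(24)·0.2450^2·0.9695^4 = +0.265134
  k=1: (−1)^5·120.0000/(120)·0.2450^0·0.9695^6 = -0.830547
d^3_{2,-2}(2.6466) = +0.265134 -0.830547 = -0.565414
Phases: e^{-i·(2)·0.5318}=+0.485728-0.874110i, e^{-i·(-2)·0.4677}=+0.593497+0.804837i ⇒ D=-0.560774+0.072288i

Re=-0.5608 Im=0.0723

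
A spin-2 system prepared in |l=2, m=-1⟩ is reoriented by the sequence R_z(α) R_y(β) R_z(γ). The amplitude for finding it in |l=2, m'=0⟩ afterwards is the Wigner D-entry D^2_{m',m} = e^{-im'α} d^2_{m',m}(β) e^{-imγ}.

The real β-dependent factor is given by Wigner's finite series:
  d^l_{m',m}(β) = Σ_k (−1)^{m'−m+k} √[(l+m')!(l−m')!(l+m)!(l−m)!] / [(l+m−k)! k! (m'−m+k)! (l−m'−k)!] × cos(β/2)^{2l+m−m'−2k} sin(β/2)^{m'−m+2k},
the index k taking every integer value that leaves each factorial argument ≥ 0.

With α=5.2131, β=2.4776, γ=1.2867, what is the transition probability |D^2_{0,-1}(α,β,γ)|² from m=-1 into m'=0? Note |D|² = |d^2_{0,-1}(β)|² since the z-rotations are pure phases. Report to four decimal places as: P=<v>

P=0.3533

D^2_{0,-1}(5.2131,2.4776,1.2867) = e^{-i·0·5.2131}·d^2_{0,-1}(2.4776)·e^{-i·-1·1.2867}. Compute d first:
With c≡cos(β/2)=0.325931 and s≡sin(β/2)=0.945394, N=[2·2·1·6]^{1/2}=4.898979
k: max(0,(-1)−(0))=0 … min(2+(-1),2−(0))=1
  k=0: (−1)^1·4.8990/(2)·0.3259^3·0.9454^1 = -0.080180
  k=1: (−1)^2·4.8990/(2)·0.3259^1·0.9454^3 = +0.674589
d^2_{0,-1}(2.4776) = -0.080180 +0.674589 = +0.594409
|D^2_{0,-1}|² = |d^2_{0,-1}(β)|² = (+0.594409)² = 0.353322 (the z-rotation phases have unit modulus)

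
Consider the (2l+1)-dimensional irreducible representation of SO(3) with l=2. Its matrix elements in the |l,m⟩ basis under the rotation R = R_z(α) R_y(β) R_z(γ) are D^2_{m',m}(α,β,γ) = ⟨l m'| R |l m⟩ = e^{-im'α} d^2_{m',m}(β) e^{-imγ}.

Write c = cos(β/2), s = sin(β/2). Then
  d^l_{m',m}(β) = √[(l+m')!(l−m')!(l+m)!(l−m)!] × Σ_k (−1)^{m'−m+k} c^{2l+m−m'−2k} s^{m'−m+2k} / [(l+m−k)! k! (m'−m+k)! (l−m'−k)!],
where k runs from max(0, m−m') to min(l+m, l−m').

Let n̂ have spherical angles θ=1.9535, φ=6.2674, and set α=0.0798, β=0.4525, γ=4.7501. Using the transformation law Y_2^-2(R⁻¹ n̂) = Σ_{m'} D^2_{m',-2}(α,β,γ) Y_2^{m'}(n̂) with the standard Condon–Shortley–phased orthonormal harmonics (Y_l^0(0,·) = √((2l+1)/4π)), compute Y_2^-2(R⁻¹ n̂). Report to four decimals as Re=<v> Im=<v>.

Re=-0.3722 Im=-0.0963

Need the full column D^2_{m',-2} for m'=−2..2 at α=0.0798, β=0.4525, γ=4.7501.
cos(β/2)=0.974514, sin(β/2)=0.224325
d^2_{-2,-2}: single k=0 term ⇒ +0.901889;  D = -0.877095-0.210018i
d^2_{-1,-2}: single k=0 term ⇒ -0.415214;  D = +0.410222+0.064192i
d^2_{0,-2}: single k=0 term ⇒ +0.117059;  D = -0.116727-0.008820i
d^2_{1,-2}: single k=0 term ⇒ -0.022001;  D = +0.022001-0.000096i
d^2_{2,-2}: single k=0 term ⇒ +0.002532;  D = -0.002523+0.000213i
Y_2^{m'}(θ=1.9535,φ=6.2674) and Σ D·Y over m':
  (-0.8771-0.2100i)·(+0.3322+0.0105i)  (+0.4102+0.0642i)·(-0.2676-0.0042i)  (-0.1167-0.0088i)·(-0.1834+0.0000i)  (+0.0220-0.0001i)·(+0.2676-0.0042i)  (-0.0025+0.0002i)·(+0.3322-0.0105i)
Y_2^-2(R⁻¹ n̂) = -0.372241-0.096293i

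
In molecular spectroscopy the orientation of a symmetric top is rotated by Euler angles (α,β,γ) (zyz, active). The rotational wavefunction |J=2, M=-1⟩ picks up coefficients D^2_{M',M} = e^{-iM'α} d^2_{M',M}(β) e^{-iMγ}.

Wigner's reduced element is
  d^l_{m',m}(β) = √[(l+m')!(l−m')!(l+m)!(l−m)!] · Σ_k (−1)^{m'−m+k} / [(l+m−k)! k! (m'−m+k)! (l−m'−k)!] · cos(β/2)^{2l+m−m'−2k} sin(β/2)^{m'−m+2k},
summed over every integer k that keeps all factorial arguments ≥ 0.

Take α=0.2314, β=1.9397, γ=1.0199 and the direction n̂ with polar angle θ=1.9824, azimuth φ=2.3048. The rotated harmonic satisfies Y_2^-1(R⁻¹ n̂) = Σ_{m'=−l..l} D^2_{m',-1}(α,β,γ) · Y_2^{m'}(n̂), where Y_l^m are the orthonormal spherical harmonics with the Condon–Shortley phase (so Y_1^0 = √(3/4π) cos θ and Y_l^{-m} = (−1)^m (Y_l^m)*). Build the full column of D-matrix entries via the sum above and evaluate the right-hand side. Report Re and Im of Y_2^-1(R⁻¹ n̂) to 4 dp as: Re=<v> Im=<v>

Need the full column D^2_{m',-1} for m'=−2..2 at α=0.2314, β=1.9397, γ=1.0199.
cos(β/2)=0.565423, sin(β/2)=0.824801
d^2_{-2,-1}: single k=1 term ⇒ +0.298195;  D = +0.026236+0.297038i
d^2_{-1,-1}: k∈[0..1] ⇒ +0.102210 -0.652479 = -0.550269;  D = -0.172833-0.522422i
d^2_{0,-1}: k∈[0..1] ⇒ -0.365213 +0.777135 = +0.411923;  D = +0.215621+0.350981i
d^2_{1,-1}: k∈[0..1] ⇒ +0.652479 -0.462803 = +0.189676;  D = +0.133705+0.134537i
d^2_{2,-1}: single k=0 term ⇒ -0.634528;  D = -0.538583-0.335492i
Y_2^{m'}(θ=1.9824,φ=2.3048) and Σ D·Y over m':
  (+0.0262+0.2970i)·(-0.0333+0.3227i)  (-0.1728-0.5224i)·(+0.1897+0.2103i)  (+0.2156+0.3510i)·(-0.1639+0.0000i)  (+0.1337+0.1345i)·(-0.1897+0.2103i)  (-0.5386-0.3355i)·(-0.0333-0.3227i)
Y_2^-1(R⁻¹ n̂) = -0.199014-0.006860i

Re=-0.1990 Im=-0.0069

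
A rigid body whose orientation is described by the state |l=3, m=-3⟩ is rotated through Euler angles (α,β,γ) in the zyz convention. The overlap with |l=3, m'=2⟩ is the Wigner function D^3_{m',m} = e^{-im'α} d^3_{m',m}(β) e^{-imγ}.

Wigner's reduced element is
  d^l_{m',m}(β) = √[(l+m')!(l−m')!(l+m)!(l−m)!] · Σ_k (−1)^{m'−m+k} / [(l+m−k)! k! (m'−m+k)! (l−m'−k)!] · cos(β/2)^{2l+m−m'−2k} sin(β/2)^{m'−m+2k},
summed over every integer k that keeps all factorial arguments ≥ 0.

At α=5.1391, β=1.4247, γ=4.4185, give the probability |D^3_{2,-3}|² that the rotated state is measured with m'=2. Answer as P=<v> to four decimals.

Split into d^3_{2,-3}(β=1.4247) × two z-phases.
Half-angle: c=0.756828, s=0.653614. N=√(120·1·1·720)=293.938769
k∈{0} keeps every argument non-negative
  k=0: (−1)^5·293.9388/(120)·0.7568^1·0.6536^5 = -0.221146
d^3_{2,-3}(1.4247) = -0.221146
|D^3_{2,-3}|² = |d^3_{2,-3}(β)|² = (-0.221146)² = 0.048906 (the z-rotation phases have unit modulus)

P=0.0489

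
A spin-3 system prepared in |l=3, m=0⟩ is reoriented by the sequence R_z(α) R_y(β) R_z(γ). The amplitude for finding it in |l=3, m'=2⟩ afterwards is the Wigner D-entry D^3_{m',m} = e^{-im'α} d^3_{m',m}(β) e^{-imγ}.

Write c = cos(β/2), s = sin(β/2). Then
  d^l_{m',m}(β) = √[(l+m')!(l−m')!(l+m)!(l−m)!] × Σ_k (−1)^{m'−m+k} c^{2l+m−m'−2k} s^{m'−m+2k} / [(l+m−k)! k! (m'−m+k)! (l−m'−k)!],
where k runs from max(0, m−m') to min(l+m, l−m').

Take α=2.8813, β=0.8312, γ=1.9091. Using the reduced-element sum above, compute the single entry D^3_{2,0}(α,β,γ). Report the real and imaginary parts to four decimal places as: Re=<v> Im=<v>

Re=0.4369 Im=0.2505

First d^3_{2,0}(β=0.8312), then the phase factors e^{-i(2)α} and e^{-i(0)γ}:
With c≡cos(β/2)=0.914874 and s≡sin(β/2)=0.403739, N=[120·1·6·6]^{1/2}=65.726707
Admissible k: 0..1 (factorial args all ≥0)
  k=0: (−1)^2·65.7267/(12)·0.9149^4·0.4037^2 = +0.625471
  k=1: (−1)^3·65.7267/(12)·0.9149^2·0.4037^4 = -0.121811
d^3_{2,0}(0.8312) = +0.625471 -0.121811 = +0.503661
Phases: e^{-i·(2)·2.8813}=+0.867528+0.497388i, e^{-i·(0)·1.9091}=+1.000000+0.000000i ⇒ D=+0.436940+0.250515i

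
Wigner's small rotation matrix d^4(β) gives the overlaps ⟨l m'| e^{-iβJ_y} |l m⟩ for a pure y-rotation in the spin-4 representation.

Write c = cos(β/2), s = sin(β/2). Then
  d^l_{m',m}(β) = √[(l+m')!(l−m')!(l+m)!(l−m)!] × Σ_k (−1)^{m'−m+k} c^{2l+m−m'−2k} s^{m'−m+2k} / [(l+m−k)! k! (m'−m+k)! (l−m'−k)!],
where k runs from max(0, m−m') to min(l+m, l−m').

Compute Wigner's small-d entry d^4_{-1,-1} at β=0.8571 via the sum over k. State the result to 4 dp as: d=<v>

d=-0.4286

d^4_{-1,-1}(β=0.8571) via Wigner's sum:
Half-angle: c=0.909569, s=0.415552. N=√(6·120·6·120)=720.000000
k: max(0,(-1)−(-1))=0 … min(4+(-1),4−(-1))=3
  k=0: (−1)^0·720.0000/(720)·0.9096^8·0.4156^0 = +0.468475
  k=1: (−1)^1·720.0000/(48)·0.9096^6·0.4156^2 = -1.466754
  k=2: (−1)^2·720.0000/(24)·0.9096^4·0.4156^4 = +0.612304
  k=3: (−1)^3·720.0000/(72)·0.9096^2·0.4156^6 = -0.042602
d^4_{-1,-1}(0.8571) = +0.468475 -1.466754 +0.612304 -0.042602 = -0.428577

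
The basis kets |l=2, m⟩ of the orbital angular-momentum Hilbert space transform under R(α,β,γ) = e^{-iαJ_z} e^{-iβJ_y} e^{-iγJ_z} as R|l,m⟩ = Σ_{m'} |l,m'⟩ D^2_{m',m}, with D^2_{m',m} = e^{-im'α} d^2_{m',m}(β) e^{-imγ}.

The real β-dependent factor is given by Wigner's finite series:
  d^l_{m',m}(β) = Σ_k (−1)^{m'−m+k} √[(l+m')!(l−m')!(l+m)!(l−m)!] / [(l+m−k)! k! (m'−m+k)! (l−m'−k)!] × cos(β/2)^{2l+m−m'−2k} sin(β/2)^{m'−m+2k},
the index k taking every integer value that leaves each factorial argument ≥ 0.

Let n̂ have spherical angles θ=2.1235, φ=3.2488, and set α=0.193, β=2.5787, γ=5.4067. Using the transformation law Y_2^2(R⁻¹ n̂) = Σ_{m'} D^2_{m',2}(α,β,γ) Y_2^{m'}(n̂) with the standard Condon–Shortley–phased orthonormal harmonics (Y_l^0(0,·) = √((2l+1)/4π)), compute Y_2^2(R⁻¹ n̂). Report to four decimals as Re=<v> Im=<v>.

Need the full column D^2_{m',2} for m'=−2..2 at α=0.193, β=2.5787, γ=5.4067.
cos(β/2)=0.277745, sin(β/2)=0.960655
d^2_{-2,2}: single k=4 term ⇒ +0.851666;  D = -0.458276+0.717856i
d^2_{-1,2}: single k=3 term ⇒ +0.492469;  D = -0.180458+0.458215i
d^2_{0,2}: single k=2 term ⇒ +0.174383;  D = -0.031593+0.171497i
d^2_{1,2}: single k=1 term ⇒ +0.041166;  D = +0.000446+0.041164i
d^2_{2,2}: single k=0 term ⇒ +0.005951;  D = +0.001205+0.005828i
Y_2^{m'}(θ=2.1235,φ=3.2488) and Σ D·Y over m':
  (-0.4583+0.7179i)·(+0.2734-0.0595i)  (-0.1805+0.4582i)·(+0.3432-0.0369i)  (-0.0316+0.1715i)·(-0.0546+0.0000i)  (+0.0004+0.0412i)·(-0.3432-0.0369i)  (+0.0012+0.0058i)·(+0.2734+0.0595i)
Y_2^2(R⁻¹ n̂) = -0.124491+0.365634i

Re=-0.1245 Im=0.3656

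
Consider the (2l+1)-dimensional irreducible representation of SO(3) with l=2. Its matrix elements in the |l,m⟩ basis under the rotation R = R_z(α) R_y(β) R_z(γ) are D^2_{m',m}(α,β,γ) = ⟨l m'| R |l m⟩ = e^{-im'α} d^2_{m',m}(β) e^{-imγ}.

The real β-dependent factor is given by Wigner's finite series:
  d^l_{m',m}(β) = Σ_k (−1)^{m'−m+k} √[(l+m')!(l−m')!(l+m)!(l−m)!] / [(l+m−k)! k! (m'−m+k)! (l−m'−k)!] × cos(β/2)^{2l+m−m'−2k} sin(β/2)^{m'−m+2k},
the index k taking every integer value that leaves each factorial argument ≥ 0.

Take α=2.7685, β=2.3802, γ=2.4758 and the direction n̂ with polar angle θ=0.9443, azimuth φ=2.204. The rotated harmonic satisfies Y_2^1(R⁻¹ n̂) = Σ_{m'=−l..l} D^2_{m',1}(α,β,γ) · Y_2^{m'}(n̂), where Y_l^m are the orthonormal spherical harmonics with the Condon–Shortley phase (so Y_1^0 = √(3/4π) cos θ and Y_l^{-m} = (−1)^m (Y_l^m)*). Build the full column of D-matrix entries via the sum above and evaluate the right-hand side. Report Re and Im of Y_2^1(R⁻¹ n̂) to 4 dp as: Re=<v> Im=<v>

Re=-0.0162 Im=-0.0331

Need the full column D^2_{m',1} for m'=−2..2 at α=2.7685, β=2.3802, γ=2.4758.
cos(β/2)=0.371567, sin(β/2)=0.928406
d^2_{-2,1}: single k=3 term ⇒ +0.594677;  D = -0.592756+0.047756i
d^2_{-1,1}: k∈[2..3] ⇒ +0.357003 -0.742937 = -0.385934;  D = -0.369520-0.111357i
d^2_{0,1}: k∈[1..2] ⇒ +0.116661 -0.728328 = -0.611667;  D = +0.481032+0.377816i
d^2_{1,1}: k∈[0..1] ⇒ +0.019061 -0.357003 = -0.337942;  D = -0.171398-0.291251i
d^2_{2,1}: single k=0 term ⇒ -0.095253;  D = +0.015064+0.094054i
Y_2^{m'}(θ=0.9443,φ=2.204) and Σ D·Y over m':
  (-0.5928+0.0478i)·(-0.0760+0.2418i)  (-0.3695-0.1114i)·(-0.2171-0.2958i)  (+0.4810+0.3778i)·(+0.0099+0.0000i)  (-0.1714-0.2913i)·(+0.2171-0.2958i)  (+0.0151+0.0941i)·(-0.0760-0.2418i)
Y_2^1(R⁻¹ n̂) = -0.016242-0.033098i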